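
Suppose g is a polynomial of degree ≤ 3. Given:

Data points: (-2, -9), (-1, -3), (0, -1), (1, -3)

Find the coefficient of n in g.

First differences: 6, 2, -2. Second differences: -4, -4.
Level-2 differences are constant, so g has degree 2.
Fitting a degree-2 polynomial gives g(n) = -2n² - 1.
The coefficient of n is 0.

0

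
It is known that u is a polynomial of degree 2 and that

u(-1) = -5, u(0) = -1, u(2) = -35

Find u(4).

Write u(t) = at² + bt + c; the 3 given values yield a linear system in the 3 coefficients.
Solving, u(t) = -7t² - 3t - 1.
Then u(4) = -125.

-125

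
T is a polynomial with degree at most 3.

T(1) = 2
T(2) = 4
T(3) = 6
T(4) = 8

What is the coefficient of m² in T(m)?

First differences: 2, 2, 2.
Level-1 differences are constant, so T has degree 1.
Fitting a degree-1 polynomial gives T(m) = 2m.
The coefficient of m² is 0.

0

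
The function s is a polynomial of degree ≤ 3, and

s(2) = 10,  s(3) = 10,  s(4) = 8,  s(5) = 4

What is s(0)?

First differences: 0, -2, -4. Second differences: -2, -2.
Level-2 differences are constant, so s has degree 2.
Fitting a degree-2 polynomial gives s(t) = -t² + 5t + 4.
The constant term is s(0) = 4.

4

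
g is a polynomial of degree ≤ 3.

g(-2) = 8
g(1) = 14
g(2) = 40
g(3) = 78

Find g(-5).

110

Write g(k) = ak³ + bk² + ck + d; the 4 given values yield a linear system in the 4 coefficients.
Solving, the leading coefficient vanishes, and g(k) = 6k² + 8k.
Then g(-5) = 110.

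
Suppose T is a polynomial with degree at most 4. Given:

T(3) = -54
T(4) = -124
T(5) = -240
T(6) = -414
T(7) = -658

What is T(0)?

First differences: -70, -116, -174, -244. Second differences: -46, -58, -70. Third differences: -12, -12.
Level-3 differences are constant, so T has degree 3.
Fitting a degree-3 polynomial gives T(x) = -2x³ + x² - 3x.
The constant term is T(0) = 0.

0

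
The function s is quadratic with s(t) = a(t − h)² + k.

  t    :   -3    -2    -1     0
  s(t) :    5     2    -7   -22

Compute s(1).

-43

First differences -3, -9, -15; second difference -6 = 2a, so a = -3.
Expanding, the t-coefficient is −2ah = 6h; matching it to the data gives h = -3, and then k = 5.
So s(t) = -3(t + 3)² + 5.
s(1) = -3·4² + 5 = -43.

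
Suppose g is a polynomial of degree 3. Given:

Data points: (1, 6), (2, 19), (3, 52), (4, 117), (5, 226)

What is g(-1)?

-8

First differences: 13, 33, 65, 109. Second differences: 20, 32, 44. Third differences: 12, 12.
Level-3 differences are constant, so g has degree 3.
Fitting a degree-3 polynomial gives g(m) = 2m³ - 2m² + 5m + 1.
Then g(-1) = -8.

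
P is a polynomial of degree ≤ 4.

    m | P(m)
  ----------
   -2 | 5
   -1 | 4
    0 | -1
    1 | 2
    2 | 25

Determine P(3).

80

First differences: -1, -5, 3, 23. Second differences: -4, 8, 20. Third differences: 12, 12.
Level-3 differences are constant, so P has degree 3.
Extending the table by one column gives the next first difference 55, so P(3) = 25 + 55 = 80.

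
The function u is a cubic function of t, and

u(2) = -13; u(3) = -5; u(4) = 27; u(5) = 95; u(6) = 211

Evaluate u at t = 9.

First differences: 8, 32, 68, 116. Second differences: 24, 36, 48. Third differences: 12, 12.
Level-3 differences are constant, so u has degree 3.
Fitting a degree-3 polynomial gives u(t) = 2t³ - 6t² - 5.
Then u(9) = 967.

967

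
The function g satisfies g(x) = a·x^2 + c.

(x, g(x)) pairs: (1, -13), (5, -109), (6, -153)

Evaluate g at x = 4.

-73

From g(1) = -13 and g(5) = -109: 1a + c = -13 and 25a + c = -109.
Subtracting: 24a = -96, so a = -4; then c = -13 − (-4)·1 = -9.
So g(x) = -4x² − 9, and g(4) = -73.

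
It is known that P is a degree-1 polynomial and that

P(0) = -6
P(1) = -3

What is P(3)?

3

Write P(m) = am + b; the 2 given values yield a linear system in the 2 coefficients.
Solving, P(m) = 3m - 6.
Then P(3) = 3.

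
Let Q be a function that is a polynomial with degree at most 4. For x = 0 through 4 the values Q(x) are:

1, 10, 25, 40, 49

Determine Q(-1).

4

First differences: 9, 15, 15, 9. Second differences: 6, 0, -6. Third differences: -6, -6.
Level-3 differences are constant, so Q has degree 3.
Fitting a degree-3 polynomial gives Q(x) = -x³ + 6x² + 4x + 1.
Then Q(-1) = 4.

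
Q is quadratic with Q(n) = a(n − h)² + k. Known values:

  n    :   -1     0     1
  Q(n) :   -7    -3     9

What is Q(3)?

First differences 4, 12; second difference 8 = 2a, so a = 4.
Expanding, the n-coefficient is −2ah = -8h; matching it to the data gives h = -1, and then k = -7.
So Q(n) = 4(n + 1)² − 7.
Q(3) = 4·4² − 7 = 57.

57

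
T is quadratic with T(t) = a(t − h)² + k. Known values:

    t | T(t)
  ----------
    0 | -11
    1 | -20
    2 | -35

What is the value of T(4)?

First differences -9, -15; second difference -6 = 2a, so a = -3.
Expanding, the t-coefficient is −2ah = 6h; matching it to the data gives h = -1, and then k = -8.
So T(t) = -3(t + 1)² − 8.
T(4) = -3·5² − 8 = -83.

-83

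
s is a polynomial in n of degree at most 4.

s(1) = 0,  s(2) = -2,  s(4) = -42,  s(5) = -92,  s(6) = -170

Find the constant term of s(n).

Write s(n) = an^4 + bn³ + cn² + dn + e; the 5 given values yield a linear system in the 5 coefficients.
Solving, the leading coefficient vanishes, and s(n) = -n³ + n² + 2n - 2.
The constant term is s(0) = -2.

-2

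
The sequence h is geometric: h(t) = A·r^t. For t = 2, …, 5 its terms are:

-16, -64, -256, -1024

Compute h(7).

-16384

Consecutive ratio: -64/(-16) = 4, and -256/(-64) = 4, so r = 4.
Then A·4^2 = -16 gives A = -1, and h(t) = -1·4^t.
h(7) = -1·4^7 = -16384.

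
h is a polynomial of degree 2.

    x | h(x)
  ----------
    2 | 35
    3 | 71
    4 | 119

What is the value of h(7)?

Write h(x) = ax² + bx + c; the 3 given values yield a linear system in the 3 coefficients.
Solving, h(x) = 6x² + 6x - 1.
Then h(7) = 335.

335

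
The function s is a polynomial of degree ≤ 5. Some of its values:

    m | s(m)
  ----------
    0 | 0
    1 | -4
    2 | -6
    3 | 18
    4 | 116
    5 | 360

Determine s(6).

First differences: -4, -2, 24, 98, 244. Second differences: 2, 26, 74, 146. Third differences: 24, 48, 72. Fourth differences: 24, 24.
Level-4 differences are constant, so s has degree 4.
Fitting a degree-4 polynomial gives s(m) = m^4 - 2m³ - 3m.
Then s(6) = 846.

846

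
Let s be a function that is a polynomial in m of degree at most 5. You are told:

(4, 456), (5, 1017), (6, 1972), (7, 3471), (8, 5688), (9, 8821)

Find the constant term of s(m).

-8

First differences: 561, 955, 1499, 2217, 3133. Second differences: 394, 544, 718, 916. Third differences: 150, 174, 198. Fourth differences: 24, 24.
Level-4 differences are constant, so s has degree 4.
Fitting a degree-4 polynomial gives s(m) = m^4 + 3m³ + m² - 8.
The constant term is s(0) = -8.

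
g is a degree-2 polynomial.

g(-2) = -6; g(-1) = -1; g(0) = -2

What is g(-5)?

Write g(x) = ax² + bx + c; the 3 given values yield a linear system in the 3 coefficients.
Solving, g(x) = -3x² - 4x - 2.
Then g(-5) = -57.

-57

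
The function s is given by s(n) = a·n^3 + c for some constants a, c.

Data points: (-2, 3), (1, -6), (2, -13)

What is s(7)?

From s(-2) = 3 and s(1) = -6: -8a + c = 3 and 1a + c = -6.
Subtracting: 9a = -9, so a = -1; then c = 3 − (-1)·(-8) = -5.
So s(n) = -1n³ − 5, and s(7) = -348.

-348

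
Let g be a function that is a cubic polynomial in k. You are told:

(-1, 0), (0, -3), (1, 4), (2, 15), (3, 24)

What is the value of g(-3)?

First differences: -3, 7, 11, 9. Second differences: 10, 4, -2. Third differences: -6, -6.
Level-3 differences are constant, so g has degree 3.
Fitting a degree-3 polynomial gives g(k) = -k³ + 5k² + 3k - 3.
Then g(-3) = 60.

60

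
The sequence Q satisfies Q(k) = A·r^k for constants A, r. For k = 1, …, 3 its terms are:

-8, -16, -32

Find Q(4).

Consecutive ratio: -16/(-8) = 2, and -32/(-16) = 2, so r = 2.
Then A·2^1 = -8 gives A = -4, and Q(k) = -4·2^k.
Q(4) = -4·2^4 = -64.

-64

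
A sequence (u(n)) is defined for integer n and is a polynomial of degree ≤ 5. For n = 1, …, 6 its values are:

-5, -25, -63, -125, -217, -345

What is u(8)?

-733

First differences: -20, -38, -62, -92, -128. Second differences: -18, -24, -30, -36. Third differences: -6, -6, -6.
Level-3 differences are constant, so u has degree 3.
Fitting a degree-3 polynomial gives u(n) = -n³ - 3n² - 4n + 3.
Then u(8) = -733.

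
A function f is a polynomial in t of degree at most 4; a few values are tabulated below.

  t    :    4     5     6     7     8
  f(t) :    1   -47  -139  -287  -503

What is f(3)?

First differences: -48, -92, -148, -216. Second differences: -44, -56, -68. Third differences: -12, -12.
Level-3 differences are constant, so f has degree 3.
Fitting a degree-3 polynomial gives f(t) = -2t³ + 8t² + 2t - 7.
Then f(3) = 17.

17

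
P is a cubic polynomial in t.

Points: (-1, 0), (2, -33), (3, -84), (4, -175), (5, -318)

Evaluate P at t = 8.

Write P(t) = at³ + bt² + ct + d; the 5 given values yield a linear system in the 4 coefficients.
Solving, P(t) = -2t³ - 2t² - 3t - 3.
Then P(8) = -1179.

-1179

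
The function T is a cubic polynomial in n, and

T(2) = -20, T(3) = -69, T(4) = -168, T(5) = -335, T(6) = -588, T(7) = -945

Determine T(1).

-3

First differences: -49, -99, -167, -253, -357. Second differences: -50, -68, -86, -104. Third differences: -18, -18, -18.
Level-3 differences are constant, so T has degree 3.
Fitting a degree-3 polynomial gives T(n) = -3n³ + 2n² - 2n.
Then T(1) = -3.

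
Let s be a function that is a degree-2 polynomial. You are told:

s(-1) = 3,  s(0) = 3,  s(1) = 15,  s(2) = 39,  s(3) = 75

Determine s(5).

183

First differences: 0, 12, 24, 36. Second differences: 12, 12, 12.
Level-2 differences are constant, so s has degree 2.
Fitting a degree-2 polynomial gives s(n) = 6n² + 6n + 3.
Then s(5) = 183.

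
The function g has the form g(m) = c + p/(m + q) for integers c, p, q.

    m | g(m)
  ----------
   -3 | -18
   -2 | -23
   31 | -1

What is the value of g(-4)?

-15

(g(m) − c)(m + q) = p for each data point; the three points give a linear system in c and q, then p follows.
Solving: c = -3, q = -1, p = 60, so g(m) = -3 + 60/(m − 1).
Then g(-4) = -3 + 60/(-5) = -15.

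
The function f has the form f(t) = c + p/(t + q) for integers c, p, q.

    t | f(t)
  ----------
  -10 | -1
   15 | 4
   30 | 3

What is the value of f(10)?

5

(f(t) − c)(t + q) = p for each data point; the three points give a linear system in c and q, then p follows.
Solving: c = 2, q = 0, p = 30, so f(t) = 2 + 30/(t + 0).
Then f(10) = 2 + 30/10 = 5.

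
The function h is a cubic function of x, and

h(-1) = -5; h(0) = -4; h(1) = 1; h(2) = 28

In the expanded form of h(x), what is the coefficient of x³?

Write h(x) = ax³ + bx² + cx + d; the 4 given values yield a linear system in the 4 coefficients.
Solving, h(x) = 3x³ + 2x² - 4.
The coefficient of x³ is 3.

3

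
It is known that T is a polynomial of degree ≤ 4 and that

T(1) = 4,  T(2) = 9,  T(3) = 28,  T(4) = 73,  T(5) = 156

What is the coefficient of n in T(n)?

Write T(n) = an^4 + bn³ + cn² + dn + e; the 5 given values yield a linear system in the 5 coefficients.
Solving, the leading coefficient vanishes, and T(n) = 2n³ - 5n² + 6n + 1.
The coefficient of n is 6.

6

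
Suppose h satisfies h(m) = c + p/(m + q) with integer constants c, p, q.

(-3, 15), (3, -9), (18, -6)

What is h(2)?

(h(m) − c)(m + q) = p for each data point; the three points give a linear system in c and q, then p follows.
Solving: c = -5, q = 2, p = -20, so h(m) = -5 − 20/(m + 2).
Then h(2) = -5 − 20/4 = -10.

-10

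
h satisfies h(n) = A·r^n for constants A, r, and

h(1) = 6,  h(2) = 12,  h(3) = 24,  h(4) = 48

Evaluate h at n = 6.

192

Consecutive ratio: 12/6 = 2, and 24/12 = 2, so r = 2.
Then A·2^1 = 6 gives A = 3, and h(n) = 3·2^n.
h(6) = 3·2^6 = 192.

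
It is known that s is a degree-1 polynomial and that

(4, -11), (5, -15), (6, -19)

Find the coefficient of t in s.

First differences: -4, -4.
Level-1 differences are constant, so s has degree 1.
Fitting a degree-1 polynomial gives s(t) = -4t + 5.
The coefficient of t is -4.

-4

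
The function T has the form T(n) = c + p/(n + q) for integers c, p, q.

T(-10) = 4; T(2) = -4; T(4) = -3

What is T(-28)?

(T(n) − c)(n + q) = p for each data point; the three points give a linear system in c and q, then p follows.
Solving: c = 0, q = 4, p = -24, so T(n) = -24/(n + 4).
Then T(-28) = 0 − 24/(-24) = 1.

1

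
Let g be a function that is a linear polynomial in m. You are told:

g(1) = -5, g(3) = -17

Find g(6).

Write g(m) = am + b; the 2 given values yield a linear system in the 2 coefficients.
Solving, g(m) = -6m + 1.
Then g(6) = -35.

-35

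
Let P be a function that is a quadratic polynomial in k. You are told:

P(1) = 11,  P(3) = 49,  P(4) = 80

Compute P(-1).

5

Write P(k) = ak² + bk + c; the 3 given values yield a linear system in the 3 coefficients.
Solving, P(k) = 4k² + 3k + 4.
Then P(-1) = 5.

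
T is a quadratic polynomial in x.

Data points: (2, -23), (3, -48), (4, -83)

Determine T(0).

-3

Write T(x) = ax² + bx + c; the 3 given values yield a linear system in the 3 coefficients.
Solving, T(x) = -5x² - 3.
Then T(0) = -3.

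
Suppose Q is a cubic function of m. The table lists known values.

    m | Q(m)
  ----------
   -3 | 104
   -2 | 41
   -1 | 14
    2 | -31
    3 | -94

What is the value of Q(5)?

-400

Write Q(m) = am³ + bm² + cm + d; the 5 given values yield a linear system in the 4 coefficients.
Solving, Q(m) = -3m³ - 6m + 5.
Then Q(5) = -400.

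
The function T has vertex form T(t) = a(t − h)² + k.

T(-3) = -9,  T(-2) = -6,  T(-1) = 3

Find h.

-3

First differences 3, 9; second difference 6 = 2a, so a = 3.
Expanding, the t-coefficient is −2ah = -6h; matching it to the data gives h = -3, and then k = -9.
So T(t) = 3(t + 3)² − 9.
Hence h = -3.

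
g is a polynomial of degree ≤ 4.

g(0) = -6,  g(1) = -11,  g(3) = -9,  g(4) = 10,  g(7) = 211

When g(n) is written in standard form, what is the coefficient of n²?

-2

Write g(n) = an^4 + bn³ + cn² + dn + e; the 5 given values yield a linear system in the 5 coefficients.
Solving, the leading coefficient vanishes, and g(n) = n³ - 2n² - 4n - 6.
The coefficient of n² is -2.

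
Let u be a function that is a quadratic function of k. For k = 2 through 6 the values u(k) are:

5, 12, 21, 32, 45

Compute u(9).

First differences: 7, 9, 11, 13. Second differences: 2, 2, 2.
Level-2 differences are constant, so u has degree 2.
Fitting a degree-2 polynomial gives u(k) = k² + 2k - 3.
Then u(9) = 96.

96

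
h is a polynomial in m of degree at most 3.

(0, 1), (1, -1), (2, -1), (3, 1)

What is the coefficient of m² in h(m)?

1

First differences: -2, 0, 2. Second differences: 2, 2.
Level-2 differences are constant, so h has degree 2.
Fitting a degree-2 polynomial gives h(m) = m² - 3m + 1.
The coefficient of m² is 1.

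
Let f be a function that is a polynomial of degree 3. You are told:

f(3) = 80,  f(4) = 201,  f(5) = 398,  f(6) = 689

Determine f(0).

-7

Write f(t) = at³ + bt² + ct + d; the 4 given values yield a linear system in the 4 coefficients.
Solving, f(t) = 3t³ + 2t² - 4t - 7.
Then f(0) = -7.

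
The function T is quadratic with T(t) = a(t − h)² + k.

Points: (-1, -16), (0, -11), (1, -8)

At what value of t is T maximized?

First differences 5, 3; second difference -2 = 2a, so a = -1.
Expanding, the t-coefficient is −2ah = 2h; matching it to the data gives h = 2, and then k = -7.
So T(t) = -1(t − 2)² − 7.
Hence h = 2.

2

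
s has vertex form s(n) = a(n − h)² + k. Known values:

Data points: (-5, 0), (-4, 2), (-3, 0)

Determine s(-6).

First differences 2, -2; second difference -4 = 2a, so a = -2.
Expanding, the n-coefficient is −2ah = 4h; matching it to the data gives h = -4, and then k = 2.
So s(n) = -2(n + 4)² + 2.
s(-6) = -2·(-2)² + 2 = -6.

-6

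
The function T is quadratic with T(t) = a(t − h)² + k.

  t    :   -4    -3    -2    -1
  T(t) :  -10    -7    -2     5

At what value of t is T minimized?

First differences 3, 5, 7; second difference 2 = 2a, so a = 1.
Expanding, the t-coefficient is −2ah = -2h; matching it to the data gives h = -5, and then k = -11.
So T(t) = 1(t + 5)² − 11.
Hence h = -5.

-5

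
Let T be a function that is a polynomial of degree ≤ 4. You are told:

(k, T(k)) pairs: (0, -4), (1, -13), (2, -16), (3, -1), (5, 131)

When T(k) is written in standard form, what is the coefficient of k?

Write T(k) = ak^4 + bk³ + ck² + dk + e; the 5 given values yield a linear system in the 5 coefficients.
Solving, the leading coefficient vanishes, and T(k) = 2k³ - 3k² - 8k - 4.
The coefficient of k is -8.

-8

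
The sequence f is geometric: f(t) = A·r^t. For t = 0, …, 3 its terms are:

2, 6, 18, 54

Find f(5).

Consecutive ratio: 6/2 = 3, and 18/6 = 3, so r = 3.
Then A·3^0 = 2 gives A = 2, and f(t) = 2·3^t.
f(5) = 2·3^5 = 486.

486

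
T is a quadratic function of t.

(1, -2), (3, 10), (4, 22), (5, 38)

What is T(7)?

82

Write T(t) = at² + bt + c; the 4 given values yield a linear system in the 3 coefficients.
Solving, T(t) = 2t² - 2t - 2.
Then T(7) = 82.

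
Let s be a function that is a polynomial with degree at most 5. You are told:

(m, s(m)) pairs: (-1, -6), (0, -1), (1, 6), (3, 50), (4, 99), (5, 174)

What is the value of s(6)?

281

Write s(m) = am^5 + bm^4 + cm³ + dm² + em + p; the 6 given values yield a linear system in the 6 coefficients.
Solving, the top 2 coefficients vanish, and s(m) = m³ + m² + 5m - 1.
Then s(6) = 281.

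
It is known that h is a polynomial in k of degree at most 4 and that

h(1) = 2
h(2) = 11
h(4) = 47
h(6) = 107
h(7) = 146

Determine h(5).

Write h(k) = ak^4 + bk³ + ck² + dk + e; the 5 given values yield a linear system in the 5 coefficients.
Solving, the top 2 coefficients vanish, and h(k) = 3k² - 1.
Then h(5) = 74.

74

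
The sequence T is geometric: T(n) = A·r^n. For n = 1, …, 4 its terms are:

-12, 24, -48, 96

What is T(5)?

Consecutive ratio: 24/(-12) = -2, and -48/24 = -2, so r = -2.
Then A·(-2)^1 = -12 gives A = 6, and T(n) = 6·(-2)^n.
T(5) = 6·(-2)^5 = -192.

-192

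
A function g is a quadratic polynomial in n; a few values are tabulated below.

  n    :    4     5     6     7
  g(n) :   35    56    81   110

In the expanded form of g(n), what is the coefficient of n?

3

First differences: 21, 25, 29. Second differences: 4, 4.
Level-2 differences are constant, so g has degree 2.
Fitting a degree-2 polynomial gives g(n) = 2n² + 3n - 9.
The coefficient of n is 3.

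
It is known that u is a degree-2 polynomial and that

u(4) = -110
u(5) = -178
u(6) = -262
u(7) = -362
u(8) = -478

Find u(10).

Write u(k) = ak² + bk + c; the 5 given values yield a linear system in the 3 coefficients.
Solving, u(k) = -8k² + 4k + 2.
Then u(10) = -758.

-758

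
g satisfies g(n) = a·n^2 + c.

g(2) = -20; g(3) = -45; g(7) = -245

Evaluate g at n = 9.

From g(2) = -20 and g(3) = -45: 4a + c = -20 and 9a + c = -45.
Subtracting: 5a = -25, so a = -5; then c = -20 − (-5)·4 = 0.
So g(n) = -5n² + 0, and g(9) = -405.

-405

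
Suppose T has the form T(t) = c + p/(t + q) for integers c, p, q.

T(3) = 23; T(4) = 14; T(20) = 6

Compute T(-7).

(T(t) − c)(t + q) = p for each data point; the three points give a linear system in c and q, then p follows.
Solving: c = 5, q = -2, p = 18, so T(t) = 5 + 18/(t − 2).
Then T(-7) = 5 + 18/(-9) = 3.

3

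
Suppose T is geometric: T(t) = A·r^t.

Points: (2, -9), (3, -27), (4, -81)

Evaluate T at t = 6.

-729

Consecutive ratio: -27/(-9) = 3, and -81/(-27) = 3, so r = 3.
Then A·3^2 = -9 gives A = -1, and T(t) = -1·3^t.
T(6) = -1·3^6 = -729.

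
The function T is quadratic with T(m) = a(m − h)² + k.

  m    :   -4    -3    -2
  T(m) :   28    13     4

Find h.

-1

First differences -15, -9; second difference 6 = 2a, so a = 3.
Expanding, the m-coefficient is −2ah = -6h; matching it to the data gives h = -1, and then k = 1.
So T(m) = 3(m + 1)² + 1.
Hence h = -1.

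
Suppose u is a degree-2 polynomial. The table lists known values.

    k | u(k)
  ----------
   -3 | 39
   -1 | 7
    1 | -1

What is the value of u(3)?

Write u(k) = ak² + bk + c; the 3 given values yield a linear system in the 3 coefficients.
Solving, u(k) = 3k² - 4k.
Then u(3) = 15.

15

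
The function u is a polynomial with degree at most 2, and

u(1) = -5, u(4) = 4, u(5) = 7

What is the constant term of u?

-8

Write u(n) = an² + bn + c; the 3 given values yield a linear system in the 3 coefficients.
Solving, the leading coefficient vanishes, and u(n) = 3n - 8.
The constant term is u(0) = -8.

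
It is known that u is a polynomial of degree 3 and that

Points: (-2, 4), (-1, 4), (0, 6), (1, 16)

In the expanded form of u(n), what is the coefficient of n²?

Write u(n) = an³ + bn² + cn + d; the 4 given values yield a linear system in the 4 coefficients.
Solving, u(n) = n³ + 4n² + 5n + 6.
The coefficient of n² is 4.

4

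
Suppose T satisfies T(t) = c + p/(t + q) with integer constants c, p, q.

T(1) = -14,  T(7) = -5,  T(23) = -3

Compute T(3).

-8

(T(t) − c)(t + q) = p for each data point; the three points give a linear system in c and q, then p follows.
Solving: c = -2, q = 1, p = -24, so T(t) = -2 − 24/(t + 1).
Then T(3) = -2 − 24/4 = -8.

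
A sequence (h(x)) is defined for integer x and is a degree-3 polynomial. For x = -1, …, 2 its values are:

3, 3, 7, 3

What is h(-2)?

Write h(x) = ax³ + bx² + cx + d; the 4 given values yield a linear system in the 4 coefficients.
Solving, h(x) = -2x³ + 2x² + 4x + 3.
Then h(-2) = 19.

19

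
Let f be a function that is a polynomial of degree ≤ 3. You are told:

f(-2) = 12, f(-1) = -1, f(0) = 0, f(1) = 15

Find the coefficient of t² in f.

First differences: -13, 1, 15. Second differences: 14, 14.
Level-2 differences are constant, so f has degree 2.
Fitting a degree-2 polynomial gives f(t) = 7t² + 8t.
The coefficient of t² is 7.

7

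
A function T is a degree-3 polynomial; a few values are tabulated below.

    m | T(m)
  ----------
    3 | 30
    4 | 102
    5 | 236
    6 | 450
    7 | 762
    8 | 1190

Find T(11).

3350

First differences: 72, 134, 214, 312, 428. Second differences: 62, 80, 98, 116. Third differences: 18, 18, 18.
Level-3 differences are constant, so T has degree 3.
Fitting a degree-3 polynomial gives T(m) = 3m³ - 5m² - 4m + 6.
Then T(11) = 3350.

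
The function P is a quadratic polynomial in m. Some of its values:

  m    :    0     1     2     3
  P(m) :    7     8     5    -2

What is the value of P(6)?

First differences: 1, -3, -7. Second differences: -4, -4.
Level-2 differences are constant, so P has degree 2.
Fitting a degree-2 polynomial gives P(m) = -2m² + 3m + 7.
Then P(6) = -47.

-47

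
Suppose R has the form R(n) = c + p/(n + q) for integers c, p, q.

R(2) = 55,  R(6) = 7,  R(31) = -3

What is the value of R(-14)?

-9

(R(n) − c)(n + q) = p for each data point; the three points give a linear system in c and q, then p follows.
Solving: c = -5, q = -1, p = 60, so R(n) = -5 + 60/(n − 1).
Then R(-14) = -5 + 60/(-15) = -9.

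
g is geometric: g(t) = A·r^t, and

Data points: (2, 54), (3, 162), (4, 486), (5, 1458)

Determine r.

3

Consecutive ratio: 162/54 = 3, and 486/162 = 3, so r = 3.
Then A·3^2 = 54 gives A = 6, and g(t) = 6·3^t.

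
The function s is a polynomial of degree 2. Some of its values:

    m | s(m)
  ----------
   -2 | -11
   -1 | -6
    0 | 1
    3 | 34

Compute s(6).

85

Write s(m) = am² + bm + c; the 4 given values yield a linear system in the 3 coefficients.
Solving, s(m) = m² + 8m + 1.
Then s(6) = 85.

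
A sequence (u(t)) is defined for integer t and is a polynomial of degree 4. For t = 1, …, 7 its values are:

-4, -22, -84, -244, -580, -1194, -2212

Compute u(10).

Write u(t) = at^4 + bt³ + ct² + dt + e; the 7 given values yield a linear system in the 5 coefficients.
Solving, u(t) = -t^4 + t³ - 3t² - t.
Then u(10) = -9310.

-9310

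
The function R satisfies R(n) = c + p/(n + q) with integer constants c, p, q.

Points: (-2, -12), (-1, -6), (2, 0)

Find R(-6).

24

(R(n) − c)(n + q) = p for each data point; the three points give a linear system in c and q, then p follows.
Solving: c = 6, q = 4, p = -36, so R(n) = 6 − 36/(n + 4).
Then R(-6) = 6 − 36/(-2) = 24.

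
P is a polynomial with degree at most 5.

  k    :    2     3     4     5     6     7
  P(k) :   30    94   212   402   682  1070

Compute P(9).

First differences: 64, 118, 190, 280, 388. Second differences: 54, 72, 90, 108. Third differences: 18, 18, 18.
Level-3 differences are constant, so P has degree 3.
Fitting a degree-3 polynomial gives P(k) = 3k³ + 7k - 8.
Then P(9) = 2242.

2242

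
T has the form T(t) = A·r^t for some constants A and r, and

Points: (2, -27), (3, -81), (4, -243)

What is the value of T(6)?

Consecutive ratio: -81/(-27) = 3, and -243/(-81) = 3, so r = 3.
Then A·3^2 = -27 gives A = -3, and T(t) = -3·3^t.
T(6) = -3·3^6 = -2187.

-2187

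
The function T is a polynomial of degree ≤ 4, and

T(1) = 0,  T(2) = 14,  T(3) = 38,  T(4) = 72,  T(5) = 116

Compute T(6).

First differences: 14, 24, 34, 44. Second differences: 10, 10, 10.
Level-2 differences are constant, so T has degree 2.
Extending the table by one column gives the next first difference 54, so T(6) = 116 + 54 = 170.

170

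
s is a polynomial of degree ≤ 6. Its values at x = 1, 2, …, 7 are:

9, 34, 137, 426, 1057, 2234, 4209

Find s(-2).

First differences: 25, 103, 289, 631, 1177, 1975. Second differences: 78, 186, 342, 546, 798. Third differences: 108, 156, 204, 252. Fourth differences: 48, 48, 48.
Level-4 differences are constant, so s has degree 4.
Fitting a degree-4 polynomial gives s(x) = 2x^4 - 2x³ + x² + 6x + 2.
Then s(-2) = 42.

42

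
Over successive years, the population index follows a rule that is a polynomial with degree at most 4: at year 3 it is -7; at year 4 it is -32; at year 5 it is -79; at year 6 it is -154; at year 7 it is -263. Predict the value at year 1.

Write the value at t as Q(t).
First differences: -25, -47, -75, -109. Second differences: -22, -28, -34. Third differences: -6, -6.
Level-3 differences are constant, so Q has degree 3.
Fitting a degree-3 polynomial gives Q(t) = -t³ + t² + 5t - 4.
Then Q(1) = 1.

1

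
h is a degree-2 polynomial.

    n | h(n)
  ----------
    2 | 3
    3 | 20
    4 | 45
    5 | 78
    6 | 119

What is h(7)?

First differences: 17, 25, 33, 41. Second differences: 8, 8, 8.
Level-2 differences are constant, so h has degree 2.
Extending the table by one column gives the next first difference 49, so h(7) = 119 + 49 = 168.

168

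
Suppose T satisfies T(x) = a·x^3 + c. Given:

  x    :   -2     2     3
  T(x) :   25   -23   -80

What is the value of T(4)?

From T(-2) = 25 and T(2) = -23: -8a + c = 25 and 8a + c = -23.
Subtracting: 16a = -48, so a = -3; then c = 25 − (-3)·(-8) = 1.
So T(x) = -3x³ + 1, and T(4) = -191.

-191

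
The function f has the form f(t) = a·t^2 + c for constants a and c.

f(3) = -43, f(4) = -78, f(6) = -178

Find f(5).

-123

From f(3) = -43 and f(4) = -78: 9a + c = -43 and 16a + c = -78.
Subtracting: 7a = -35, so a = -5; then c = -43 − (-5)·9 = 2.
So f(t) = -5t² + 2, and f(5) = -123.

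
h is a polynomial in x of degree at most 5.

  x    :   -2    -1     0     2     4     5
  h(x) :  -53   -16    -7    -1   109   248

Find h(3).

Write h(x) = ax^5 + bx^4 + cx³ + dx² + ex + p; the 6 given values yield a linear system in the 6 coefficients.
Solving, the top 2 coefficients vanish, and h(x) = 3x³ - 5x² + x - 7.
Then h(3) = 32.

32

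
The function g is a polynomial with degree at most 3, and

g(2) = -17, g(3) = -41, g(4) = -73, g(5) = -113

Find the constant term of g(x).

7

First differences: -24, -32, -40. Second differences: -8, -8.
Level-2 differences are constant, so g has degree 2.
Fitting a degree-2 polynomial gives g(x) = -4x² - 4x + 7.
The constant term is g(0) = 7.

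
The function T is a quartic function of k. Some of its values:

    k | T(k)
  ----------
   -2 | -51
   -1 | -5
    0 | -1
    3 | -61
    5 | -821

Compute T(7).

-3669

Write T(k) = ak^4 + bk³ + ck² + dk + e; the 5 given values yield a linear system in the 5 coefficients.
Solving, T(k) = -2k^4 + 3k³ + 2k² + k - 1.
Then T(7) = -3669.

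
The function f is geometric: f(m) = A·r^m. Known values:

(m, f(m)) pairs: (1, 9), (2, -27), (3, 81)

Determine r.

-3

Consecutive ratio: -27/9 = -3, and 81/(-27) = -3, so r = -3.
Then A·(-3)^1 = 9 gives A = -3, and f(m) = -3·(-3)^m.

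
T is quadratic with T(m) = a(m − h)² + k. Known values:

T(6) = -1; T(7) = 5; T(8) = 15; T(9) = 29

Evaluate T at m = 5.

-3

First differences 6, 10, 14; second difference 4 = 2a, so a = 2.
Expanding, the m-coefficient is −2ah = -4h; matching it to the data gives h = 5, and then k = -3.
So T(m) = 2(m − 5)² − 3.
T(5) = 2·0² − 3 = -3.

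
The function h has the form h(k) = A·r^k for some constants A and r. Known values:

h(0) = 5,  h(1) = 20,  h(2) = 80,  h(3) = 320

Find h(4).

1280

Consecutive ratio: 20/5 = 4, and 80/20 = 4, so r = 4.
Then A·4^0 = 5 gives A = 5, and h(k) = 5·4^k.
h(4) = 5·4^4 = 1280.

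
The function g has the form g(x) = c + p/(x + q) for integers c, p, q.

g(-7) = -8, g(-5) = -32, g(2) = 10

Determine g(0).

(g(x) − c)(x + q) = p for each data point; the three points give a linear system in c and q, then p follows.
Solving: c = 4, q = 4, p = 36, so g(x) = 4 + 36/(x + 4).
Then g(0) = 4 + 36/4 = 13.

13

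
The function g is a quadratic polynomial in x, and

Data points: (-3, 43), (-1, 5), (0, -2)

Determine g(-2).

20

Write g(x) = ax² + bx + c; the 3 given values yield a linear system in the 3 coefficients.
Solving, g(x) = 4x² - 3x - 2.
Then g(-2) = 20.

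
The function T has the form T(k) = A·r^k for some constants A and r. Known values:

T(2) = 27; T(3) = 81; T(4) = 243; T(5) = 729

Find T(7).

Consecutive ratio: 81/27 = 3, and 243/81 = 3, so r = 3.
Then A·3^2 = 27 gives A = 3, and T(k) = 3·3^k.
T(7) = 3·3^7 = 6561.

6561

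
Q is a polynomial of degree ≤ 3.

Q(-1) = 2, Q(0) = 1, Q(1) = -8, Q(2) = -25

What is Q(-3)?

First differences: -1, -9, -17. Second differences: -8, -8.
Level-2 differences are constant, so Q has degree 2.
Fitting a degree-2 polynomial gives Q(k) = -4k² - 5k + 1.
Then Q(-3) = -20.

-20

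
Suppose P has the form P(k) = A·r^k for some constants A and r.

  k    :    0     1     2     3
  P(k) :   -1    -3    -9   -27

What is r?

3

Consecutive ratio: -3/(-1) = 3, and -9/(-3) = 3, so r = 3.
Then A·3^0 = -1 gives A = -1, and P(k) = -1·3^k.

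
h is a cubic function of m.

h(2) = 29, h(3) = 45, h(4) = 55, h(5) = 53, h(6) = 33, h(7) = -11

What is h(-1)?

5

First differences: 16, 10, -2, -20, -44. Second differences: -6, -12, -18, -24. Third differences: -6, -6, -6.
Level-3 differences are constant, so h has degree 3.
Fitting a degree-3 polynomial gives h(m) = -m³ + 6m² + 5m + 3.
Then h(-1) = 5.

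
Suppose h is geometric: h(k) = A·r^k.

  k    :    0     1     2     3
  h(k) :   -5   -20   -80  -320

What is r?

Consecutive ratio: -20/(-5) = 4, and -80/(-20) = 4, so r = 4.
Then A·4^0 = -5 gives A = -5, and h(k) = -5·4^k.

4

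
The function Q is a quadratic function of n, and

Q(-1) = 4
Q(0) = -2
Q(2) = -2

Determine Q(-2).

14

Write Q(n) = an² + bn + c; the 3 given values yield a linear system in the 3 coefficients.
Solving, Q(n) = 2n² - 4n - 2.
Then Q(-2) = 14.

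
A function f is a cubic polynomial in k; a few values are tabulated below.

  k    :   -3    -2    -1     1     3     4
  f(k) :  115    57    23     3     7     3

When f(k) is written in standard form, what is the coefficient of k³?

Write f(k) = ak³ + bk² + ck + d; the 6 given values yield a linear system in the 4 coefficients.
Solving, f(k) = -k³ + 6k² - 9k + 7.
The coefficient of k³ is -1.

-1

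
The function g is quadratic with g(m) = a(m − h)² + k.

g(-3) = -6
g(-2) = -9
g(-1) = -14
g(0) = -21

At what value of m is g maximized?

First differences -3, -5, -7; second difference -2 = 2a, so a = -1.
Expanding, the m-coefficient is −2ah = 2h; matching it to the data gives h = -4, and then k = -5.
So g(m) = -1(m + 4)² − 5.
Hence h = -4.

-4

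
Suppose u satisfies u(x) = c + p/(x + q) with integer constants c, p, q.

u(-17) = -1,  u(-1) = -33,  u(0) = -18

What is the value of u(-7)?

3

(u(x) − c)(x + q) = p for each data point; the three points give a linear system in c and q, then p follows.
Solving: c = -3, q = 2, p = -30, so u(x) = -3 − 30/(x + 2).
Then u(-7) = -3 − 30/(-5) = 3.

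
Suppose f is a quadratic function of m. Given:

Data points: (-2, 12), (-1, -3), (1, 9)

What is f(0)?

-4

Write f(m) = am² + bm + c; the 3 given values yield a linear system in the 3 coefficients.
Solving, f(m) = 7m² + 6m - 4.
Then f(0) = -4.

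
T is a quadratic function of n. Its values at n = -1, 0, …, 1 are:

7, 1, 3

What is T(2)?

13

Write T(n) = an² + bn + c; the 3 given values yield a linear system in the 3 coefficients.
Solving, T(n) = 4n² - 2n + 1.
Then T(2) = 13.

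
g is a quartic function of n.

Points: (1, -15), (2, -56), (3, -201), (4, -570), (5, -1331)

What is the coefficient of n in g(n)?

Write g(n) = an^4 + bn³ + cn² + dn + e; the 5 given values yield a linear system in the 5 coefficients.
Solving, g(n) = -2n^4 - 2n² - 5n - 6.
The coefficient of n is -5.

-5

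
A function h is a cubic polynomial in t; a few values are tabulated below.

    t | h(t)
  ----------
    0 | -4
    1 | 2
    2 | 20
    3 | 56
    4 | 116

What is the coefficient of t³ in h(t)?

1

First differences: 6, 18, 36, 60. Second differences: 12, 18, 24. Third differences: 6, 6.
Level-3 differences are constant, so h has degree 3.
Fitting a degree-3 polynomial gives h(t) = t³ + 3t² + 2t - 4.
The coefficient of t³ is 1.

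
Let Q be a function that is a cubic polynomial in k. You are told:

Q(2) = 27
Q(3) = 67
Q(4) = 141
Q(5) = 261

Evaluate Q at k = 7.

687

Write Q(k) = ak³ + bk² + ck + d; the 4 given values yield a linear system in the 4 coefficients.
Solving, Q(k) = 2k³ - k² + 7k + 1.
Then Q(7) = 687.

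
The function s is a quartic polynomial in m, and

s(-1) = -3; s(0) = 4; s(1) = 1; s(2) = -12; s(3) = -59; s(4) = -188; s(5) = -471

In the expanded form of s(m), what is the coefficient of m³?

First differences: 7, -3, -13, -47, -129, -283. Second differences: -10, -10, -34, -82, -154. Third differences: 0, -24, -48, -72. Fourth differences: -24, -24, -24.
Level-4 differences are constant, so s has degree 4.
Fitting a degree-4 polynomial gives s(m) = -m^4 + 2m³ - 4m² + 4.
The coefficient of m³ is 2.

2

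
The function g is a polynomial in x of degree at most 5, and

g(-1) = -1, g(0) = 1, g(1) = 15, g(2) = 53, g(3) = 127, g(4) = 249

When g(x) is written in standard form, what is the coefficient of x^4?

0

First differences: 2, 14, 38, 74, 122. Second differences: 12, 24, 36, 48. Third differences: 12, 12, 12.
Level-3 differences are constant, so g has degree 3.
Fitting a degree-3 polynomial gives g(x) = 2x³ + 6x² + 6x + 1.
The coefficient of x^4 is 0.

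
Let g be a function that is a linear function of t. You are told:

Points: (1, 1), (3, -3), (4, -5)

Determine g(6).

Write g(t) = at + b; the 3 given values yield a linear system in the 2 coefficients.
Solving, g(t) = -2t + 3.
Then g(6) = -9.

-9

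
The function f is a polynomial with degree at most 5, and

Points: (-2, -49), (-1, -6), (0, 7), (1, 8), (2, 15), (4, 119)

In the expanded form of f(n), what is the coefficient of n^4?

0

Write f(n) = an^5 + bn^4 + cn³ + dn² + en + p; the 6 given values yield a linear system in the 6 coefficients.
Solving, the top 2 coefficients vanish, and f(n) = 3n³ - 6n² + 4n + 7.
The coefficient of n^4 is 0.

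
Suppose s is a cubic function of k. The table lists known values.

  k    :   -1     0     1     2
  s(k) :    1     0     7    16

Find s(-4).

Write s(k) = ak³ + bk² + ck + d; the 4 given values yield a linear system in the 4 coefficients.
Solving, s(k) = -k³ + 4k² + 4k.
Then s(-4) = 112.

112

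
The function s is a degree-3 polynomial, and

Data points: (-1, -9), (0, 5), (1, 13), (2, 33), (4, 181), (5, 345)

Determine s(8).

Write s(k) = ak³ + bk² + ck + d; the 6 given values yield a linear system in the 4 coefficients.
Solving, s(k) = 3k³ - 3k² + 8k + 5.
Then s(8) = 1413.

1413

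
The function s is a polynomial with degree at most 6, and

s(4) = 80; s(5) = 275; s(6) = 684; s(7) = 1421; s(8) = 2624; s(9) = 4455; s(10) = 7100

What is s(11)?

Write s(m) = am^6 + bm^5 + cm^4 + dm³ + em² + pm + q; the 7 given values yield a linear system in the 7 coefficients.
Solving, the top 2 coefficients vanish, and s(m) = m^4 - 3m³ + m².
Then s(11) = 10769.

10769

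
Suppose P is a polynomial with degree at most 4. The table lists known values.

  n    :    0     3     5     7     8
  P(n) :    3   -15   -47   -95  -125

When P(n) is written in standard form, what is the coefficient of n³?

Write P(n) = an^4 + bn³ + cn² + dn + e; the 5 given values yield a linear system in the 5 coefficients.
Solving, the top 2 coefficients vanish, and P(n) = -2n² + 3.
The coefficient of n³ is 0.

0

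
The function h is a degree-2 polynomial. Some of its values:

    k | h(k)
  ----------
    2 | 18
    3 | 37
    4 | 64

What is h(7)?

Write h(k) = ak² + bk + c; the 3 given values yield a linear system in the 3 coefficients.
Solving, h(k) = 4k² - k + 4.
Then h(7) = 193.

193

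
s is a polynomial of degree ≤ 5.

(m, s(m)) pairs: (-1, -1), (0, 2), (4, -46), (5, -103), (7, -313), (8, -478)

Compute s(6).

-190

Write s(m) = am^5 + bm^4 + cm³ + dm² + em + p; the 6 given values yield a linear system in the 6 coefficients.
Solving, the top 2 coefficients vanish, and s(m) = -m³ + 4m + 2.
Then s(6) = -190.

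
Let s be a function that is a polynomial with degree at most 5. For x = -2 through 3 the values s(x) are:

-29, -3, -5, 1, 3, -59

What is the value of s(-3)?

-167

First differences: 26, -2, 6, 2, -62. Second differences: -28, 8, -4, -64. Third differences: 36, -12, -60. Fourth differences: -48, -48.
Level-4 differences are constant, so s has degree 4.
Fitting a degree-4 polynomial gives s(x) = -2x^4 + 2x³ + 6x² - 5.
Then s(-3) = -167.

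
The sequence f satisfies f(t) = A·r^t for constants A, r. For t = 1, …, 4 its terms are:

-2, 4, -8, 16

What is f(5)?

-32

Consecutive ratio: 4/(-2) = -2, and -8/4 = -2, so r = -2.
Then A·(-2)^1 = -2 gives A = 1, and f(t) = 1·(-2)^t.
f(5) = 1·(-2)^5 = -32.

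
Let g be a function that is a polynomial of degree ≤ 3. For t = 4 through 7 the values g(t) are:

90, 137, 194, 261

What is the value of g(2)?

26

First differences: 47, 57, 67. Second differences: 10, 10.
Level-2 differences are constant, so g has degree 2.
Fitting a degree-2 polynomial gives g(t) = 5t² + 2t + 2.
Then g(2) = 26.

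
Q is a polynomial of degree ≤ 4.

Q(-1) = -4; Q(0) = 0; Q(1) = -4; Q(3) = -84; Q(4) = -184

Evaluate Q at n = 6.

-564

Write Q(n) = an^4 + bn³ + cn² + dn + e; the 5 given values yield a linear system in the 5 coefficients.
Solving, the leading coefficient vanishes, and Q(n) = -2n³ - 4n² + 2n.
Then Q(6) = -564.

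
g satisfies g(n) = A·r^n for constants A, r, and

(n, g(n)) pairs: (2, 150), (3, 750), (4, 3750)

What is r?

Consecutive ratio: 750/150 = 5, and 3750/750 = 5, so r = 5.
Then A·5^2 = 150 gives A = 6, and g(n) = 6·5^n.

5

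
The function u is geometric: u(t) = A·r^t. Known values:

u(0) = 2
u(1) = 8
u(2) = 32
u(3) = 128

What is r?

4

Consecutive ratio: 8/2 = 4, and 32/8 = 4, so r = 4.
Then A·4^0 = 2 gives A = 2, and u(t) = 2·4^t.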